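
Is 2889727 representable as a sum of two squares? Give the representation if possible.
Not possible

Factorization: 2889727 = 31^3 × 97
By Fermat: n is sum of two squares iff every prime p ≡ 3 (mod 4) appears to even power.
Prime(s) ≡ 3 (mod 4) with odd exponent: [(31, 3)]
Therefore 2889727 cannot be expressed as a² + b².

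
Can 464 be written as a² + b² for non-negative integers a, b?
8² + 20² (a=8, b=20)

Factorization: 464 = 2^4 × 29
By Fermat: n is sum of two squares iff every prime p ≡ 3 (mod 4) appears to even power.
All primes ≡ 3 (mod 4) appear to even power.
Search a = 0, 1, 2, … for 464 - a² a perfect square: first hit at a = 8: 464 - 64 = 400 = 20².
464 = 8² + 20² = 64 + 400 ✓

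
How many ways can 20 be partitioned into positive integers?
627

p(n) counts ways to write n as a sum of positive integers (order ignored).
Euler's pentagonal recurrence: p(k) = p(k-1) + p(k-2) - p(k-5) - p(k-7) + p(k-12) + p(k-15) - ... (offsets j(3j∓1)/2, signs ++--, p(0)=1, p(<0)=0).
DP table for k = 0..19: p(0)=1, p(1)=1, p(2)=2, p(3)=3, p(4)=5, p(5)=7, p(6)=11, p(7)=15, p(8)=22, p(9)=30, p(10)=42, p(11)=56, p(12)=77, p(13)=101, p(14)=135, p(15)=176, p(16)=231, p(17)=297, p(18)=385, p(19)=490.
Final step: p(20) = p(19) + p(18) - p(15) - p(13) + p(8) + p(5)
= 490 + 385 - 176 - 101 + 22 + 7
= 627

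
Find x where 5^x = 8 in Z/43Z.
15

Baby-step giant-step with step n = ⌈√43⌉ = 7.
Baby steps 5^j mod 43 (j:value) for j=0..6: 0:1, 1:5, 2:25, 3:39, 4:23, 5:29, 6:16.
Giant-step multiplier: 5^(-7) ≡ 5^(42-7) = 5^35 ≡ 7 (mod 43).
Giant steps γ_i = 8·7^i mod 43: γ_0=8, γ_1=13, γ_2=5 (in table at j=1).
x = i·n + j = 2·7 + 1 = 15.
Check: 5^15 ≡ 8 (mod 43).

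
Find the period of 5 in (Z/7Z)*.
6

7 is prime, so ord(5) divides φ(7) = 6.
Divisors of 6: 1, 2, 3, 6.
Repeated squaring: 5^1 ≡ 5, 5^2 ≡ 4, 5^4 ≡ 2 (mod 7).
Test 5^d mod 7 for each divisor d in increasing order:
5^1 ≡ 5
5^2 ≡ 4
5^3 = 5^2·5^1 ≡ 6
5^6 = 5^4·5^2 ≡ 1  ← first divisor giving 1
The order is 6.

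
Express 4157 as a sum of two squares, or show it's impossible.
26² + 59² (a=26, b=59)

Factorization: 4157 = 4157
By Fermat: n is sum of two squares iff every prime p ≡ 3 (mod 4) appears to even power.
All primes ≡ 3 (mod 4) appear to even power.
Search a = 0, 1, 2, … for 4157 - a² a perfect square: first hit at a = 26: 4157 - 676 = 3481 = 59².
4157 = 26² + 59² = 676 + 3481 ✓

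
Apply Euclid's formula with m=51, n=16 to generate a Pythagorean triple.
(2345, 1632, 2857)

Euclid's formula: a = m² - n², b = 2mn, c = m² + n²
m = 51, n = 16
a = 51² - 16² = 2601 - 256 = 2345
b = 2 × 51 × 16 = 1632
c = 51² + 16² = 2601 + 256 = 2857
Verification: 2345² + 1632² = 5499025 + 2663424 = 8162449 = 2857² ✓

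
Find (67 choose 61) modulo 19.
1

Using Lucas' theorem:
Write n=67 and k=61 in base 19:
n in base 19: [3, 10]
k in base 19: [3, 4]
C(67,61) mod 19 = ∏ C(n_i, k_i) mod 19
Digit binomials (mod 19): C(3,3) = 1; C(10,4) = 210 ≡ 1
Product: 1 × 1 = 1 ≡ 1 (mod 19)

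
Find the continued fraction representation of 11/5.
[2; 5]

Euclidean algorithm steps:
11 = 2 × 5 + 1
5 = 5 × 1 + 0
Continued fraction: [2; 5]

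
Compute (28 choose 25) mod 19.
8

Using Lucas' theorem:
Write n=28 and k=25 in base 19:
n in base 19: [1, 9]
k in base 19: [1, 6]
C(28,25) mod 19 = ∏ C(n_i, k_i) mod 19
Digit binomials (mod 19): C(1,1) = 1; C(9,6) = 84 ≡ 8
Product: 1 × 8 = 8 ≡ 8 (mod 19)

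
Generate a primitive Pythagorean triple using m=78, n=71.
(1043, 11076, 11125)

Euclid's formula: a = m² - n², b = 2mn, c = m² + n²
m = 78, n = 71
a = 78² - 71² = 6084 - 5041 = 1043
b = 2 × 78 × 71 = 11076
c = 78² + 71² = 6084 + 5041 = 11125
Verification: 1043² + 11076² = 1087849 + 122677776 = 123765625 = 11125² ✓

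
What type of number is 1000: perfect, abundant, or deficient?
abundant

Proper divisors of 1000: sum = 1 + 2 + 4 + 5 + 8 + 10 + 20 + 25 + 40 + 50 + 100 + 125 + 200 + 250 + 500 = 1340
Since 1340 > 1000, 1000 is abundant.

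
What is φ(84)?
24

84 = 2^2 × 3 × 7
φ(n) = n × ∏(1 - 1/p) for each prime p dividing n
φ(84) = 84 × (1 - 1/2) × (1 - 1/3) × (1 - 1/7) = 24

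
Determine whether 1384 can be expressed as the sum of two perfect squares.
22² + 30² (a=22, b=30)

Factorization: 1384 = 2^3 × 173
By Fermat: n is sum of two squares iff every prime p ≡ 3 (mod 4) appears to even power.
All primes ≡ 3 (mod 4) appear to even power.
Search a = 0, 1, 2, … for 1384 - a² a perfect square: first hit at a = 22: 1384 - 484 = 900 = 30².
1384 = 22² + 30² = 484 + 900 ✓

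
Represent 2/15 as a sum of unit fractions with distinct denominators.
1/8 + 1/120

Greedy algorithm:
2/15: ceiling(15/2) = 8, use 1/8
1/120: ceiling(120/1) = 120, use 1/120
Result: 2/15 = 1/8 + 1/120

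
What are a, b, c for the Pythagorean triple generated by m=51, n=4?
(2585, 408, 2617)

Euclid's formula: a = m² - n², b = 2mn, c = m² + n²
m = 51, n = 4
a = 51² - 4² = 2601 - 16 = 2585
b = 2 × 51 × 4 = 408
c = 51² + 4² = 2601 + 16 = 2617
Verification: 2585² + 408² = 6682225 + 166464 = 6848689 = 2617² ✓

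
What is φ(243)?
162

243 = 3^5
φ(n) = n × ∏(1 - 1/p) for each prime p dividing n
φ(243) = 243 × (1 - 1/3) = 162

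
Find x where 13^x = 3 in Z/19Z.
17

Baby-step giant-step with step n = ⌈√19⌉ = 5.
Baby steps 13^j mod 19 (j:value) for j=0..4: 0:1, 1:13, 2:17, 3:12, 4:4.
Giant-step multiplier: 13^(-5) ≡ 13^(18-5) = 13^13 ≡ 15 (mod 19).
Giant steps γ_i = 3·15^i mod 19: γ_0=3, γ_1=7, γ_2=10, γ_3=17 (in table at j=2).
x = i·n + j = 3·5 + 2 = 17.
Check: 13^17 ≡ 3 (mod 19).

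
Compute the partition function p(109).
541946240

p(n) counts ways to write n as a sum of positive integers (order ignored).
Euler's pentagonal recurrence: p(k) = p(k-1) + p(k-2) - p(k-5) - p(k-7) + p(k-12) + p(k-15) - ... (offsets j(3j∓1)/2, signs ++--, p(0)=1, p(<0)=0).
DP table for k = 0..108: p(0)=1, p(1)=1, p(2)=2, p(3)=3, p(4)=5, p(5)=7, p(6)=11, p(7)=15, p(8)=22, p(9)=30, p(10)=42, p(11)=56, p(12)=77, p(13)=101, p(14)=135, p(15)=176, p(16)=231, p(17)=297, p(18)=385, p(19)=490, p(20)=627, p(21)=792, p(22)=1002, p(23)=1255, p(24)=1575, p(25)=1958, p(26)=2436, p(27)=3010, p(28)=3718, p(29)=4565, p(30)=5604, p(31)=6842, p(32)=8349, p(33)=10143, p(34)=12310, p(35)=14883, p(36)=17977, p(37)=21637, p(38)=26015, p(39)=31185, p(40)=37338, p(41)=44583, p(42)=53174, p(43)=63261, p(44)=75175, p(45)=89134, p(46)=105558, p(47)=124754, p(48)=147273, p(49)=173525, p(50)=204226, p(51)=239943, p(52)=281589, p(53)=329931, p(54)=386155, p(55)=451276, p(56)=526823, p(57)=614154, p(58)=715220, p(59)=831820, p(60)=966467, p(61)=1121505, p(62)=1300156, p(63)=1505499, p(64)=1741630, p(65)=2012558, p(66)=2323520, p(67)=2679689, p(68)=3087735, p(69)=3554345, p(70)=4087968, p(71)=4697205, p(72)=5392783, p(73)=6185689, p(74)=7089500, p(75)=8118264, p(76)=9289091, p(77)=10619863, p(78)=12132164, p(79)=13848650, p(80)=15796476, p(81)=18004327, p(82)=20506255, p(83)=23338469, p(84)=26543660, p(85)=30167357, p(86)=34262962, p(87)=38887673, p(88)=44108109, p(89)=49995925, p(90)=56634173, p(91)=64112359, p(92)=72533807, p(93)=82010177, p(94)=92669720, p(95)=104651419, p(96)=118114304, p(97)=133230930, p(98)=150198136, p(99)=169229875, p(100)=190569292, p(101)=214481126, p(102)=241265379, p(103)=271248950, p(104)=304801365, p(105)=342325709, p(106)=384276336, p(107)=431149389, p(108)=483502844.
Final step: p(109) = p(108) + p(107) - p(104) - p(102) + p(97) + p(94) - p(87) - p(83) + p(74) + p(69) - p(58) - p(52) + p(39) + p(32) - p(17) - p(9)
= 483502844 + 431149389 - 304801365 - 241265379 + 133230930 + 92669720 - 38887673 - 23338469 + 7089500 + 3554345 - 715220 - 281589 + 31185 + 8349 - 297 - 30
= 541946240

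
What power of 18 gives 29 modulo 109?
74

Baby-step giant-step with step n = ⌈√109⌉ = 11.
Baby steps 18^j mod 109 (j:value) for j=0..10: 0:1, 1:18, 2:106, 3:55, 4:9, 5:53, 6:82, 7:59, 8:81, 9:41, 10:84.
Giant-step multiplier: 18^(-11) ≡ 18^(108-11) = 18^97 ≡ 70 (mod 109).
Giant steps γ_i = 29·70^i mod 109: γ_0=29, γ_1=68, γ_2=73, γ_3=96, γ_4=71, γ_5=65, γ_6=81 (in table at j=8).
x = i·n + j = 6·11 + 8 = 74.
Check: 18^74 ≡ 29 (mod 109).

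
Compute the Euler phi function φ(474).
156

474 = 2 × 3 × 79
φ(n) = n × ∏(1 - 1/p) for each prime p dividing n
φ(474) = 474 × (1 - 1/2) × (1 - 1/3) × (1 - 1/79) = 156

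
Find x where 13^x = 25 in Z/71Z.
14

Baby-step giant-step with step n = ⌈√71⌉ = 9.
Baby steps 13^j mod 71 (j:value) for j=0..8: 0:1, 1:13, 2:27, 3:67, 4:19, 5:34, 6:16, 7:66, 8:6.
Giant-step multiplier: 13^(-9) ≡ 13^(70-9) = 13^61 ≡ 61 (mod 71).
Giant steps γ_i = 25·61^i mod 71: γ_0=25, γ_1=34 (in table at j=5).
x = i·n + j = 1·9 + 5 = 14.
Check: 13^14 ≡ 25 (mod 71).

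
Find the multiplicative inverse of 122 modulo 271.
20

gcd(122, 271) = 1, so the inverse exists.
Extended Euclidean algorithm on (271, 122):
271 = 2 × 122 + 27  ⟹  27 = (1)·271 + (-2)·122
122 = 4 × 27 + 14  ⟹  14 = (-4)·271 + (9)·122
27 = 1 × 14 + 13  ⟹  13 = (5)·271 + (-11)·122
14 = 1 × 13 + 1  ⟹  1 = (-9)·271 + (20)·122
So (20)·122 ≡ 1 (mod 271), i.e. 122^(-1) ≡ 20 (mod 271).
Check: 122 × 20 = 2440 ≡ 1 (mod 271)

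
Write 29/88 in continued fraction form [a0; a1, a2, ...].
[0; 3, 29]

Euclidean algorithm steps:
29 = 0 × 88 + 29
88 = 3 × 29 + 1
29 = 29 × 1 + 0
Continued fraction: [0; 3, 29]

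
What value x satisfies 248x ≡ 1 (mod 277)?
191

gcd(248, 277) = 1, so the inverse exists.
Extended Euclidean algorithm on (277, 248):
277 = 1 × 248 + 29  ⟹  29 = (1)·277 + (-1)·248
248 = 8 × 29 + 16  ⟹  16 = (-8)·277 + (9)·248
29 = 1 × 16 + 13  ⟹  13 = (9)·277 + (-10)·248
16 = 1 × 13 + 3  ⟹  3 = (-17)·277 + (19)·248
13 = 4 × 3 + 1  ⟹  1 = (77)·277 + (-86)·248
So (-86)·248 ≡ 1 (mod 277), i.e. 248^(-1) ≡ -86 ≡ 191 (mod 277).
Check: 248 × 191 = 47368 ≡ 1 (mod 277)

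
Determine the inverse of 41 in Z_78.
59

gcd(41, 78) = 1, so the inverse exists.
Extended Euclidean algorithm on (78, 41):
78 = 1 × 41 + 37  ⟹  37 = (1)·78 + (-1)·41
41 = 1 × 37 + 4  ⟹  4 = (-1)·78 + (2)·41
37 = 9 × 4 + 1  ⟹  1 = (10)·78 + (-19)·41
So (-19)·41 ≡ 1 (mod 78), i.e. 41^(-1) ≡ -19 ≡ 59 (mod 78).
Check: 41 × 59 = 2419 ≡ 1 (mod 78)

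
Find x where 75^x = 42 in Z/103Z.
27

Baby-step giant-step with step n = ⌈√103⌉ = 11.
Baby steps 75^j mod 103 (j:value) for j=0..10: 0:1, 1:75, 2:63, 3:90, 4:55, 5:5, 6:66, 7:6, 8:38, 9:69, 10:25.
Giant-step multiplier: 75^(-11) ≡ 75^(102-11) = 75^91 ≡ 54 (mod 103).
Giant steps γ_i = 42·54^i mod 103: γ_0=42, γ_1=2, γ_2=5 (in table at j=5).
x = i·n + j = 2·11 + 5 = 27.
Check: 75^27 ≡ 42 (mod 103).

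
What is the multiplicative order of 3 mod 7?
6

7 is prime, so ord(3) divides φ(7) = 6.
Divisors of 6: 1, 2, 3, 6.
Repeated squaring: 3^1 ≡ 3, 3^2 ≡ 2, 3^4 ≡ 4 (mod 7).
Test 3^d mod 7 for each divisor d in increasing order:
3^1 ≡ 3
3^2 ≡ 2
3^3 = 3^2·3^1 ≡ 6
3^6 = 3^4·3^2 ≡ 1  ← first divisor giving 1
The order is 6.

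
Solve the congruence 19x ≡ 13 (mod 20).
x ≡ 7 (mod 20)

gcd(19, 20) = 1, which divides 13, so solutions exist.
Find 19^(-1) mod 20 by the extended Euclidean algorithm:
20 = 1 × 19 + 1  ⟹  1 = (1)·20 + (-1)·19
So (-1)·19 ≡ 1 (mod 20), i.e. 19^(-1) ≡ -1 ≡ 19 (mod 20).
x ≡ 19 × 13 = 247 ≡ 7 (mod 20).
Check: 19 × 7 = 133 ≡ 13 (mod 20).
Unique solution: x ≡ 7 (mod 20)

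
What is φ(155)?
120

155 = 5 × 31
φ(n) = n × ∏(1 - 1/p) for each prime p dividing n
φ(155) = 155 × (1 - 1/5) × (1 - 1/31) = 120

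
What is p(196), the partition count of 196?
2814570987591

p(n) counts ways to write n as a sum of positive integers (order ignored).
Euler's pentagonal recurrence: p(k) = p(k-1) + p(k-2) - p(k-5) - p(k-7) + p(k-12) + p(k-15) - ... (offsets j(3j∓1)/2, signs ++--, p(0)=1, p(<0)=0).
DP table for k = 0..195: p(0)=1, p(1)=1, p(2)=2, p(3)=3, p(4)=5, p(5)=7, p(6)=11, p(7)=15, p(8)=22, p(9)=30, p(10)=42, p(11)=56, p(12)=77, p(13)=101, p(14)=135, p(15)=176, p(16)=231, p(17)=297, p(18)=385, p(19)=490, p(20)=627, p(21)=792, p(22)=1002, p(23)=1255, p(24)=1575, p(25)=1958, p(26)=2436, p(27)=3010, p(28)=3718, p(29)=4565, p(30)=5604, p(31)=6842, p(32)=8349, p(33)=10143, p(34)=12310, p(35)=14883, p(36)=17977, p(37)=21637, p(38)=26015, p(39)=31185, p(40)=37338, p(41)=44583, p(42)=53174, p(43)=63261, p(44)=75175, p(45)=89134, p(46)=105558, p(47)=124754, p(48)=147273, p(49)=173525, p(50)=204226, p(51)=239943, p(52)=281589, p(53)=329931, p(54)=386155, p(55)=451276, p(56)=526823, p(57)=614154, p(58)=715220, p(59)=831820, p(60)=966467, p(61)=1121505, p(62)=1300156, p(63)=1505499, p(64)=1741630, p(65)=2012558, p(66)=2323520, p(67)=2679689, p(68)=3087735, p(69)=3554345, p(70)=4087968, p(71)=4697205, p(72)=5392783, p(73)=6185689, p(74)=7089500, p(75)=8118264, p(76)=9289091, p(77)=10619863, p(78)=12132164, p(79)=13848650, p(80)=15796476, p(81)=18004327, p(82)=20506255, p(83)=23338469, p(84)=26543660, p(85)=30167357, p(86)=34262962, p(87)=38887673, p(88)=44108109, p(89)=49995925, p(90)=56634173, p(91)=64112359, p(92)=72533807, p(93)=82010177, p(94)=92669720, p(95)=104651419, p(96)=118114304, p(97)=133230930, p(98)=150198136, p(99)=169229875, p(100)=190569292, p(101)=214481126, p(102)=241265379, p(103)=271248950, p(104)=304801365, p(105)=342325709, p(106)=384276336, p(107)=431149389, p(108)=483502844, p(109)=541946240, p(110)=607163746, p(111)=679903203, p(112)=761002156, p(113)=851376628, p(114)=952050665, p(115)=1064144451, p(116)=1188908248, p(117)=1327710076, p(118)=1482074143, p(119)=1653668665, p(120)=1844349560, p(121)=2056148051, p(122)=2291320912, p(123)=2552338241, p(124)=2841940500, p(125)=3163127352, p(126)=3519222692, p(127)=3913864295, p(128)=4351078600, p(129)=4835271870, p(130)=5371315400, p(131)=5964539504, p(132)=6620830889, p(133)=7346629512, p(134)=8149040695, p(135)=9035836076, p(136)=10015581680, p(137)=11097645016, p(138)=12292341831, p(139)=13610949895, p(140)=15065878135, p(141)=16670689208, p(142)=18440293320, p(143)=20390982757, p(144)=22540654445, p(145)=24908858009, p(146)=27517052599, p(147)=30388671978, p(148)=33549419497, p(149)=37027355200, p(150)=40853235313, p(151)=45060624582, p(152)=49686288421, p(153)=54770336324, p(154)=60356673280, p(155)=66493182097, p(156)=73232243759, p(157)=80630964769, p(158)=88751778802, p(159)=97662728555, p(160)=107438159466, p(161)=118159068427, p(162)=129913904637, p(163)=142798995930, p(164)=156919475295, p(165)=172389800255, p(166)=189334822579, p(167)=207890420102, p(168)=228204732751, p(169)=250438925115, p(170)=274768617130, p(171)=301384802048, p(172)=330495499613, p(173)=362326859895, p(174)=397125074750, p(175)=435157697830, p(176)=476715857290, p(177)=522115831195, p(178)=571701605655, p(179)=625846753120, p(180)=684957390936, p(181)=749474411781, p(182)=819876908323, p(183)=896684817527, p(184)=980462880430, p(185)=1071823774337, p(186)=1171432692373, p(187)=1280011042268, p(188)=1398341745571, p(189)=1527273599625, p(190)=1667727404093, p(191)=1820701100652, p(192)=1987276856363, p(193)=2168627105469, p(194)=2366022741845, p(195)=2580840212973.
Final step: p(196) = p(195) + p(194) - p(191) - p(189) + p(184) + p(181) - p(174) - p(170) + p(161) + p(156) - p(145) - p(139) + p(126) + p(119) - p(104) - p(96) + p(79) + p(70) - p(51) - p(41) + p(20) + p(9)
= 2580840212973 + 2366022741845 - 1820701100652 - 1527273599625 + 980462880430 + 749474411781 - 397125074750 - 274768617130 + 118159068427 + 73232243759 - 24908858009 - 13610949895 + 3519222692 + 1653668665 - 304801365 - 118114304 + 13848650 + 4087968 - 239943 - 44583 + 627 + 30
= 2814570987591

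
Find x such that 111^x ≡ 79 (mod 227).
200

Baby-step giant-step with step n = ⌈√227⌉ = 16.
Baby steps 111^j mod 227 (j:value) for j=0..15: 0:1, 1:111, 2:63, 3:183, 4:110, 5:179, 6:120, 7:154, 8:69, 9:168, 10:34, 11:142, 12:99, 13:93, 14:108, 15:184.
Giant-step multiplier: 111^(-16) ≡ 111^(226-16) = 111^210 ≡ 189 (mod 227).
Giant steps γ_i = 79·189^i mod 227: γ_0=79, γ_1=176, γ_2=122, γ_3=131, γ_4=16, γ_5=73, γ_6=177, γ_7=84, γ_8=213, γ_9=78, γ_10=214, γ_11=40, γ_12=69 (in table at j=8).
x = i·n + j = 12·16 + 8 = 200.
Check: 111^200 ≡ 79 (mod 227).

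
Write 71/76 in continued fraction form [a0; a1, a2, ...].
[0; 1, 14, 5]

Euclidean algorithm steps:
71 = 0 × 76 + 71
76 = 1 × 71 + 5
71 = 14 × 5 + 1
5 = 5 × 1 + 0
Continued fraction: [0; 1, 14, 5]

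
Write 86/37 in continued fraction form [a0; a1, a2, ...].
[2; 3, 12]

Euclidean algorithm steps:
86 = 2 × 37 + 12
37 = 3 × 12 + 1
12 = 12 × 1 + 0
Continued fraction: [2; 3, 12]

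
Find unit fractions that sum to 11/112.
1/11 + 1/137 + 1/168784

Greedy algorithm:
11/112: ceiling(112/11) = 11, use 1/11
9/1232: ceiling(1232/9) = 137, use 1/137
1/168784: ceiling(168784/1) = 168784, use 1/168784
Result: 11/112 = 1/11 + 1/137 + 1/168784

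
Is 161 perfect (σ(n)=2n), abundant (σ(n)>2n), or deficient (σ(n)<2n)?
deficient

Proper divisors of 161: sum = 1 + 7 + 23 = 31
Since 31 < 161, 161 is deficient.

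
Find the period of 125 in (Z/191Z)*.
19

191 is prime, so ord(125) divides φ(191) = 190.
Divisors of 190: 1, 2, 5, 10, 19, 38, 95, 190.
Repeated squaring: 125^1 ≡ 125, 125^2 ≡ 154, 125^4 ≡ 32, 125^8 ≡ 69, 125^16 ≡ 177, 125^32 ≡ 5, 125^64 ≡ 25, 125^128 ≡ 52 (mod 191).
Test 125^d mod 191 for each divisor d in increasing order:
125^1 ≡ 125
125^2 ≡ 154
125^5 = 125^4·125^1 ≡ 180
125^10 = 125^8·125^2 ≡ 121
125^19 = 125^16·125^2·125^1 ≡ 1  ← first divisor giving 1
The order is 19.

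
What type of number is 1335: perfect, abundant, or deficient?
deficient

Proper divisors of 1335: sum = 1 + 3 + 5 + 15 + 89 + 267 + 445 = 825
Since 825 < 1335, 1335 is deficient.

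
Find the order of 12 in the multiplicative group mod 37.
9

37 is prime, so ord(12) divides φ(37) = 36.
Divisors of 36: 1, 2, 3, 4, 6, 9, 12, 18, 36.
Repeated squaring: 12^1 ≡ 12, 12^2 ≡ 33, 12^4 ≡ 16, 12^8 ≡ 34, 12^16 ≡ 9, 12^32 ≡ 7 (mod 37).
Test 12^d mod 37 for each divisor d in increasing order:
12^1 ≡ 12
12^2 ≡ 33
12^3 = 12^2·12^1 ≡ 26
12^4 ≡ 16
12^6 = 12^4·12^2 ≡ 10
12^9 = 12^8·12^1 ≡ 1  ← first divisor giving 1
The order is 9.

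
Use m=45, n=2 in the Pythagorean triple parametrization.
(2021, 180, 2029)

Euclid's formula: a = m² - n², b = 2mn, c = m² + n²
m = 45, n = 2
a = 45² - 2² = 2025 - 4 = 2021
b = 2 × 45 × 2 = 180
c = 45² + 2² = 2025 + 4 = 2029
Verification: 2021² + 180² = 4084441 + 32400 = 4116841 = 2029² ✓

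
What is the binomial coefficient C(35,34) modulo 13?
9

Using Lucas' theorem:
Write n=35 and k=34 in base 13:
n in base 13: [2, 9]
k in base 13: [2, 8]
C(35,34) mod 13 = ∏ C(n_i, k_i) mod 13
Digit binomials (mod 13): C(2,2) = 1; C(9,8) = 9
Product: 1 × 9 = 9 ≡ 9 (mod 13)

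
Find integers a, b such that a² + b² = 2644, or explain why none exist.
12² + 50² (a=12, b=50)

Factorization: 2644 = 2^2 × 661
By Fermat: n is sum of two squares iff every prime p ≡ 3 (mod 4) appears to even power.
All primes ≡ 3 (mod 4) appear to even power.
Search a = 0, 1, 2, … for 2644 - a² a perfect square: first hit at a = 12: 2644 - 144 = 2500 = 50².
2644 = 12² + 50² = 144 + 2500 ✓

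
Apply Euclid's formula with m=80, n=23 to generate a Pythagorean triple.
(5871, 3680, 6929)

Euclid's formula: a = m² - n², b = 2mn, c = m² + n²
m = 80, n = 23
a = 80² - 23² = 6400 - 529 = 5871
b = 2 × 80 × 23 = 3680
c = 80² + 23² = 6400 + 529 = 6929
Verification: 5871² + 3680² = 34468641 + 13542400 = 48011041 = 6929² ✓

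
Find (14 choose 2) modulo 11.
3

Using Lucas' theorem:
Write n=14 and k=2 in base 11:
n in base 11: [1, 3]
k in base 11: [0, 2]
C(14,2) mod 11 = ∏ C(n_i, k_i) mod 11
Digit binomials (mod 11): C(1,0) = 1; C(3,2) = 3
Product: 1 × 3 = 3 ≡ 3 (mod 11)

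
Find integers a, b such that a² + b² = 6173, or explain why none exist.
53² + 58² (a=53, b=58)

Factorization: 6173 = 6173
By Fermat: n is sum of two squares iff every prime p ≡ 3 (mod 4) appears to even power.
All primes ≡ 3 (mod 4) appear to even power.
Search a = 0, 1, 2, … for 6173 - a² a perfect square: first hit at a = 53: 6173 - 2809 = 3364 = 58².
6173 = 53² + 58² = 2809 + 3364 ✓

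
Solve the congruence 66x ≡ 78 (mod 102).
x ≡ 12 (mod 17)

gcd(66, 102) = 6, which divides 78, so solutions exist.
Divide through by 6: 11x ≡ 13 (mod 17).
Find 11^(-1) mod 17 by the extended Euclidean algorithm:
17 = 1 × 11 + 6  ⟹  6 = (1)·17 + (-1)·11
11 = 1 × 6 + 5  ⟹  5 = (-1)·17 + (2)·11
6 = 1 × 5 + 1  ⟹  1 = (2)·17 + (-3)·11
So (-3)·11 ≡ 1 (mod 17), i.e. 11^(-1) ≡ -3 ≡ 14 (mod 17).
x ≡ 14 × 13 = 182 ≡ 12 (mod 17).
Check: 66 × 12 = 792 ≡ 78 (mod 102).
x ≡ 12 (mod 17), giving 6 solutions mod 102.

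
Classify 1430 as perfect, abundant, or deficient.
abundant

Proper divisors of 1430: sum = 1 + 2 + 5 + 10 + 11 + 13 + 22 + 26 + 55 + 65 + 110 + 130 + 143 + 286 + 715 = 1594
Since 1594 > 1430, 1430 is abundant.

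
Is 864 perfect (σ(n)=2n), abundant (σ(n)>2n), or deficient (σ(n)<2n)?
abundant

Proper divisors of 864: sum = 1 + 2 + 3 + 4 + 6 + 8 + 9 + 12 + ... + 144 + 216 + 288 + 432 (23 divisors) = 1656
Since 1656 > 864, 864 is abundant.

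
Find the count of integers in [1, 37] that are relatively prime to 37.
36

37 = 37
φ(n) = n × ∏(1 - 1/p) for each prime p dividing n
φ(37) = 37 × (1 - 1/37) = 36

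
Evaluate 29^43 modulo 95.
34

Repeated squaring. Binary of 43 = 101011.
29^1 ≡ 29 (mod 95); 29^2 ≡ 81 (mod 95); 29^4 ≡ 6 (mod 95); 29^8 ≡ 36 (mod 95); 29^16 ≡ 61 (mod 95); 29^32 ≡ 16 (mod 95)
29^43 = 29^1 × 29^2 × 29^8 × 29^32 ≡ 34 (mod 95)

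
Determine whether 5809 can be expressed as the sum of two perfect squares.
25² + 72² (a=25, b=72)

Factorization: 5809 = 37 × 157
By Fermat: n is sum of two squares iff every prime p ≡ 3 (mod 4) appears to even power.
All primes ≡ 3 (mod 4) appear to even power.
Search a = 0, 1, 2, … for 5809 - a² a perfect square: first hit at a = 25: 5809 - 625 = 5184 = 72².
5809 = 25² + 72² = 625 + 5184 ✓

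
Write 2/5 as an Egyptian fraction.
1/3 + 1/15

Greedy algorithm:
2/5: ceiling(5/2) = 3, use 1/3
1/15: ceiling(15/1) = 15, use 1/15
Result: 2/5 = 1/3 + 1/15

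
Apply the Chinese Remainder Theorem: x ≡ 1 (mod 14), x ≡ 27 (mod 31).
337

Using Chinese Remainder Theorem:
M = 14 × 31 = 434
M1 = 31, M2 = 14
y1 = 31^(-1) mod 14 = 5
y2 = 14^(-1) mod 31 = 20
x = (1×31×5 + 27×14×20) mod 434 = 337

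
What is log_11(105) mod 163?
135

Baby-step giant-step with step n = ⌈√163⌉ = 13.
Baby steps 11^j mod 163 (j:value) for j=0..12: 0:1, 1:11, 2:121, 3:27, 4:134, 5:7, 6:77, 7:32, 8:26, 9:123, 10:49, 11:50, 12:61.
Giant-step multiplier: 11^(-13) ≡ 11^(162-13) = 11^149 ≡ 103 (mod 163).
Giant steps γ_i = 105·103^i mod 163: γ_0=105, γ_1=57, γ_2=3, γ_3=146, γ_4=42, γ_5=88, γ_6=99, γ_7=91, γ_8=82, γ_9=133, γ_10=7 (in table at j=5).
x = i·n + j = 10·13 + 5 = 135.
Check: 11^135 ≡ 105 (mod 163).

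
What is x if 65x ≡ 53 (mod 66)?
x ≡ 13 (mod 66)

gcd(65, 66) = 1, which divides 53, so solutions exist.
Find 65^(-1) mod 66 by the extended Euclidean algorithm:
66 = 1 × 65 + 1  ⟹  1 = (1)·66 + (-1)·65
So (-1)·65 ≡ 1 (mod 66), i.e. 65^(-1) ≡ -1 ≡ 65 (mod 66).
x ≡ 65 × 53 = 3445 ≡ 13 (mod 66).
Check: 65 × 13 = 845 ≡ 53 (mod 66).
Unique solution: x ≡ 13 (mod 66)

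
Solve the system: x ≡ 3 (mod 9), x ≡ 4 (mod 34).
174

Using Chinese Remainder Theorem:
M = 9 × 34 = 306
M1 = 34, M2 = 9
y1 = 34^(-1) mod 9 = 4
y2 = 9^(-1) mod 34 = 19
x = (3×34×4 + 4×9×19) mod 306 = 174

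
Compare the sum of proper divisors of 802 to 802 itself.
deficient

Proper divisors of 802: sum = 1 + 2 + 401 = 404
Since 404 < 802, 802 is deficient.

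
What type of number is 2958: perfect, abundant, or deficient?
abundant

Proper divisors of 2958: sum = 1 + 2 + 3 + 6 + 17 + 29 + 34 + 51 + 58 + 87 + 102 + 174 + 493 + 986 + 1479 = 3522
Since 3522 > 2958, 2958 is abundant.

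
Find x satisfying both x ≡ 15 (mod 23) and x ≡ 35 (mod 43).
981

Using Chinese Remainder Theorem:
M = 23 × 43 = 989
M1 = 43, M2 = 23
y1 = 43^(-1) mod 23 = 15
y2 = 23^(-1) mod 43 = 15
x = (15×43×15 + 35×23×15) mod 989 = 981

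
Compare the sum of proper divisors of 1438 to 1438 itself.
deficient

Proper divisors of 1438: sum = 1 + 2 + 719 = 722
Since 722 < 1438, 1438 is deficient.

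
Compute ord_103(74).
102

103 is prime, so ord(74) divides φ(103) = 102.
Divisors of 102: 1, 2, 3, 6, 17, 34, 51, 102.
Repeated squaring: 74^1 ≡ 74, 74^2 ≡ 17, 74^4 ≡ 83, 74^8 ≡ 91, 74^16 ≡ 41, 74^32 ≡ 33, 74^64 ≡ 59 (mod 103).
Test 74^d mod 103 for each divisor d in increasing order:
74^1 ≡ 74
74^2 ≡ 17
74^3 = 74^2·74^1 ≡ 22
74^6 = 74^4·74^2 ≡ 72
74^17 = 74^16·74^1 ≡ 47
74^34 = 74^32·74^2 ≡ 46
74^51 = 74^32·74^16·74^2·74^1 ≡ 102
74^102 = 74^64·74^32·74^4·74^2 ≡ 1  ← first divisor giving 1
The order is 102.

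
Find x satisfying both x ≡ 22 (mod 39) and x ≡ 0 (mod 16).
256

Using Chinese Remainder Theorem:
M = 39 × 16 = 624
M1 = 16, M2 = 39
y1 = 16^(-1) mod 39 = 22
y2 = 39^(-1) mod 16 = 7
x = (22×16×22 + 0×39×7) mod 624 = 256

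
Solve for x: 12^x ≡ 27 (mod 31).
27

Baby-step giant-step with step n = ⌈√31⌉ = 6.
Baby steps 12^j mod 31 (j:value) for j=0..5: 0:1, 1:12, 2:20, 3:23, 4:28, 5:26.
Giant-step multiplier: 12^(-6) ≡ 12^(30-6) = 12^24 ≡ 16 (mod 31).
Giant steps γ_i = 27·16^i mod 31: γ_0=27, γ_1=29, γ_2=30, γ_3=15, γ_4=23 (in table at j=3).
x = i·n + j = 4·6 + 3 = 27.
Check: 12^27 ≡ 27 (mod 31).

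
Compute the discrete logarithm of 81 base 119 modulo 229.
20

Baby-step giant-step with step n = ⌈√229⌉ = 16.
Baby steps 119^j mod 229 (j:value) for j=0..15: 0:1, 1:119, 2:192, 3:177, 4:224, 5:92, 6:185, 7:31, 8:25, 9:227, 10:220, 11:74, 12:104, 13:10, 14:45, 15:88.
Giant-step multiplier: 119^(-16) ≡ 119^(228-16) = 119^212 ≡ 48 (mod 229).
Giant steps γ_i = 81·48^i mod 229: γ_0=81, γ_1=224 (in table at j=4).
x = i·n + j = 1·16 + 4 = 20.
Check: 119^20 ≡ 81 (mod 229).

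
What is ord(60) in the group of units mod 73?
72

73 is prime, so ord(60) divides φ(73) = 72.
Divisors of 72: 1, 2, 3, 4, 6, 8, 9, 12, 18, 24, 36, 72.
Repeated squaring: 60^1 ≡ 60, 60^2 ≡ 23, 60^4 ≡ 18, 60^8 ≡ 32, 60^16 ≡ 2, 60^32 ≡ 4, 60^64 ≡ 16 (mod 73).
Test 60^d mod 73 for each divisor d in increasing order:
60^1 ≡ 60
60^2 ≡ 23
60^3 = 60^2·60^1 ≡ 66
60^4 ≡ 18
60^6 = 60^4·60^2 ≡ 49
60^8 ≡ 32
60^9 = 60^8·60^1 ≡ 22
60^12 = 60^8·60^4 ≡ 65
60^18 = 60^16·60^2 ≡ 46
60^24 = 60^16·60^8 ≡ 64
60^36 = 60^32·60^4 ≡ 72
60^72 = 60^64·60^8 ≡ 1  ← first divisor giving 1
The order is 72.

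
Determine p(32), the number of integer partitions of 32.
8349

p(n) counts ways to write n as a sum of positive integers (order ignored).
Euler's pentagonal recurrence: p(k) = p(k-1) + p(k-2) - p(k-5) - p(k-7) + p(k-12) + p(k-15) - ... (offsets j(3j∓1)/2, signs ++--, p(0)=1, p(<0)=0).
DP table for k = 0..31: p(0)=1, p(1)=1, p(2)=2, p(3)=3, p(4)=5, p(5)=7, p(6)=11, p(7)=15, p(8)=22, p(9)=30, p(10)=42, p(11)=56, p(12)=77, p(13)=101, p(14)=135, p(15)=176, p(16)=231, p(17)=297, p(18)=385, p(19)=490, p(20)=627, p(21)=792, p(22)=1002, p(23)=1255, p(24)=1575, p(25)=1958, p(26)=2436, p(27)=3010, p(28)=3718, p(29)=4565, p(30)=5604, p(31)=6842.
Final step: p(32) = p(31) + p(30) - p(27) - p(25) + p(20) + p(17) - p(10) - p(6)
= 6842 + 5604 - 3010 - 1958 + 627 + 297 - 42 - 11
= 8349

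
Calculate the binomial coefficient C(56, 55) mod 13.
4

Using Lucas' theorem:
Write n=56 and k=55 in base 13:
n in base 13: [4, 4]
k in base 13: [4, 3]
C(56,55) mod 13 = ∏ C(n_i, k_i) mod 13
Digit binomials (mod 13): C(4,4) = 1; C(4,3) = 4
Product: 1 × 4 = 4 ≡ 4 (mod 13)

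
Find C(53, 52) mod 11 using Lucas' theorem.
9

Using Lucas' theorem:
Write n=53 and k=52 in base 11:
n in base 11: [4, 9]
k in base 11: [4, 8]
C(53,52) mod 11 = ∏ C(n_i, k_i) mod 11
Digit binomials (mod 11): C(4,4) = 1; C(9,8) = 9
Product: 1 × 9 = 9 ≡ 9 (mod 11)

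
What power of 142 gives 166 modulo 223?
182

Baby-step giant-step with step n = ⌈√223⌉ = 15.
Baby steps 142^j mod 223 (j:value) for j=0..14: 0:1, 1:142, 2:94, 3:191, 4:139, 5:114, 6:132, 7:12, 8:143, 9:13, 10:62, 11:107, 12:30, 13:23, 14:144.
Giant-step multiplier: 142^(-15) ≡ 142^(222-15) = 142^207 ≡ 141 (mod 223).
Giant steps γ_i = 166·141^i mod 223: γ_0=166, γ_1=214, γ_2=69, γ_3=140, γ_4=116, γ_5=77, γ_6=153, γ_7=165, γ_8=73, γ_9=35, γ_10=29, γ_11=75, γ_12=94 (in table at j=2).
x = i·n + j = 12·15 + 2 = 182.
Check: 142^182 ≡ 166 (mod 223).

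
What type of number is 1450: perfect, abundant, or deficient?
deficient

Proper divisors of 1450: sum = 1 + 2 + 5 + 10 + 25 + 29 + 50 + 58 + 145 + 290 + 725 = 1340
Since 1340 < 1450, 1450 is deficient.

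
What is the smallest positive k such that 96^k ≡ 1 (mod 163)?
81

163 is prime, so ord(96) divides φ(163) = 162.
Divisors of 162: 1, 2, 3, 6, 9, 18, 27, 54, 81, 162.
Repeated squaring: 96^1 ≡ 96, 96^2 ≡ 88, 96^4 ≡ 83, 96^8 ≡ 43, 96^16 ≡ 56, 96^32 ≡ 39, 96^64 ≡ 54, 96^128 ≡ 145 (mod 163).
Test 96^d mod 163 for each divisor d in increasing order:
96^1 ≡ 96
96^2 ≡ 88
96^3 = 96^2·96^1 ≡ 135
96^6 = 96^4·96^2 ≡ 132
96^9 = 96^8·96^1 ≡ 53
96^18 = 96^16·96^2 ≡ 38
96^27 = 96^16·96^8·96^2·96^1 ≡ 58
96^54 = 96^32·96^16·96^4·96^2 ≡ 104
96^81 = 96^64·96^16·96^1 ≡ 1  ← first divisor giving 1
The order is 81.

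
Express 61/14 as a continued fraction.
[4; 2, 1, 4]

Euclidean algorithm steps:
61 = 4 × 14 + 5
14 = 2 × 5 + 4
5 = 1 × 4 + 1
4 = 4 × 1 + 0
Continued fraction: [4; 2, 1, 4]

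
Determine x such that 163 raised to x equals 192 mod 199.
145

Baby-step giant-step with step n = ⌈√199⌉ = 15.
Baby steps 163^j mod 199 (j:value) for j=0..14: 0:1, 1:163, 2:102, 3:109, 4:56, 5:173, 6:140, 7:134, 8:151, 9:136, 10:79, 11:141, 12:98, 13:54, 14:46.
Giant-step multiplier: 163^(-15) ≡ 163^(198-15) = 163^183 ≡ 171 (mod 199).
Giant steps γ_i = 192·171^i mod 199: γ_0=192, γ_1=196, γ_2=84, γ_3=36, γ_4=186, γ_5=165, γ_6=156, γ_7=10, γ_8=118, γ_9=79 (in table at j=10).
x = i·n + j = 9·15 + 10 = 145.
Check: 163^145 ≡ 192 (mod 199).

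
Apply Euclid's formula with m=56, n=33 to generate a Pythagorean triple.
(2047, 3696, 4225)

Euclid's formula: a = m² - n², b = 2mn, c = m² + n²
m = 56, n = 33
a = 56² - 33² = 3136 - 1089 = 2047
b = 2 × 56 × 33 = 3696
c = 56² + 33² = 3136 + 1089 = 4225
Verification: 2047² + 3696² = 4190209 + 13660416 = 17850625 = 4225² ✓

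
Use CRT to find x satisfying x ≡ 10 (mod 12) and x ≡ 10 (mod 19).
10

Using Chinese Remainder Theorem:
M = 12 × 19 = 228
M1 = 19, M2 = 12
y1 = 19^(-1) mod 12 = 7
y2 = 12^(-1) mod 19 = 8
x = (10×19×7 + 10×12×8) mod 228 = 10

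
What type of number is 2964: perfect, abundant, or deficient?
abundant

Proper divisors of 2964: sum = 1 + 2 + 3 + 4 + 6 + 12 + 13 + 19 + ... + 494 + 741 + 988 + 1482 (23 divisors) = 4876
Since 4876 > 2964, 2964 is abundant.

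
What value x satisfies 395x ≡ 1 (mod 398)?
265

gcd(395, 398) = 1, so the inverse exists.
Extended Euclidean algorithm on (398, 395):
398 = 1 × 395 + 3  ⟹  3 = (1)·398 + (-1)·395
395 = 131 × 3 + 2  ⟹  2 = (-131)·398 + (132)·395
3 = 1 × 2 + 1  ⟹  1 = (132)·398 + (-133)·395
So (-133)·395 ≡ 1 (mod 398), i.e. 395^(-1) ≡ -133 ≡ 265 (mod 398).
Check: 395 × 265 = 104675 ≡ 1 (mod 398)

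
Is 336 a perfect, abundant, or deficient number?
abundant

Proper divisors of 336: sum = 1 + 2 + 3 + 4 + 6 + 7 + 8 + 12 + ... + 56 + 84 + 112 + 168 (19 divisors) = 656
Since 656 > 336, 336 is abundant.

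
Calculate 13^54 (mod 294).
127

Repeated squaring. Binary of 54 = 110110.
13^1 ≡ 13 (mod 294); 13^2 ≡ 169 (mod 294); 13^4 ≡ 43 (mod 294); 13^8 ≡ 85 (mod 294); 13^16 ≡ 169 (mod 294); 13^32 ≡ 43 (mod 294)
13^54 = 13^2 × 13^4 × 13^16 × 13^32 ≡ 127 (mod 294)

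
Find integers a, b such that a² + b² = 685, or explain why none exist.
3² + 26² (a=3, b=26)

Factorization: 685 = 5 × 137
By Fermat: n is sum of two squares iff every prime p ≡ 3 (mod 4) appears to even power.
All primes ≡ 3 (mod 4) appear to even power.
Search a = 0, 1, 2, … for 685 - a² a perfect square: first hit at a = 3: 685 - 9 = 676 = 26².
685 = 3² + 26² = 9 + 676 ✓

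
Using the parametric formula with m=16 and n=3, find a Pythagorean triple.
(247, 96, 265)

Euclid's formula: a = m² - n², b = 2mn, c = m² + n²
m = 16, n = 3
a = 16² - 3² = 256 - 9 = 247
b = 2 × 16 × 3 = 96
c = 16² + 3² = 256 + 9 = 265
Verification: 247² + 96² = 61009 + 9216 = 70225 = 265² ✓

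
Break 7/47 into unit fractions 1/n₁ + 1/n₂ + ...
1/7 + 1/165 + 1/54285

Greedy algorithm:
7/47: ceiling(47/7) = 7, use 1/7
2/329: ceiling(329/2) = 165, use 1/165
1/54285: ceiling(54285/1) = 54285, use 1/54285
Result: 7/47 = 1/7 + 1/165 + 1/54285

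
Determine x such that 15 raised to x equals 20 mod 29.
4

Baby-step giant-step with step n = ⌈√29⌉ = 6.
Baby steps 15^j mod 29 (j:value) for j=0..5: 0:1, 1:15, 2:22, 3:11, 4:20, 5:10.
h = 20 is already in the table at j=4, so x = 4.
Check: 15^4 ≡ 20 (mod 29).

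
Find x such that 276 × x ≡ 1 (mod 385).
166

gcd(276, 385) = 1, so the inverse exists.
Extended Euclidean algorithm on (385, 276):
385 = 1 × 276 + 109  ⟹  109 = (1)·385 + (-1)·276
276 = 2 × 109 + 58  ⟹  58 = (-2)·385 + (3)·276
109 = 1 × 58 + 51  ⟹  51 = (3)·385 + (-4)·276
58 = 1 × 51 + 7  ⟹  7 = (-5)·385 + (7)·276
51 = 7 × 7 + 2  ⟹  2 = (38)·385 + (-53)·276
7 = 3 × 2 + 1  ⟹  1 = (-119)·385 + (166)·276
So (166)·276 ≡ 1 (mod 385), i.e. 276^(-1) ≡ 166 (mod 385).
Check: 276 × 166 = 45816 ≡ 1 (mod 385)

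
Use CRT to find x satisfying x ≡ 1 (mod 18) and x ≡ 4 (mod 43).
649

Using Chinese Remainder Theorem:
M = 18 × 43 = 774
M1 = 43, M2 = 18
y1 = 43^(-1) mod 18 = 13
y2 = 18^(-1) mod 43 = 12
x = (1×43×13 + 4×18×12) mod 774 = 649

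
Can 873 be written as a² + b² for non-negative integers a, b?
12² + 27² (a=12, b=27)

Factorization: 873 = 3^2 × 97
By Fermat: n is sum of two squares iff every prime p ≡ 3 (mod 4) appears to even power.
All primes ≡ 3 (mod 4) appear to even power.
Search a = 0, 1, 2, … for 873 - a² a perfect square: first hit at a = 12: 873 - 144 = 729 = 27².
873 = 12² + 27² = 144 + 729 ✓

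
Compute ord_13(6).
12

13 is prime, so ord(6) divides φ(13) = 12.
Divisors of 12: 1, 2, 3, 4, 6, 12.
Repeated squaring: 6^1 ≡ 6, 6^2 ≡ 10, 6^4 ≡ 9, 6^8 ≡ 3 (mod 13).
Test 6^d mod 13 for each divisor d in increasing order:
6^1 ≡ 6
6^2 ≡ 10
6^3 = 6^2·6^1 ≡ 8
6^4 ≡ 9
6^6 = 6^4·6^2 ≡ 12
6^12 = 6^8·6^4 ≡ 1  ← first divisor giving 1
The order is 12.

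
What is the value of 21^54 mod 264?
177

Repeated squaring. Binary of 54 = 110110.
21^1 ≡ 21 (mod 264); 21^2 ≡ 177 (mod 264); 21^4 ≡ 177 (mod 264); 21^8 ≡ 177 (mod 264); 21^16 ≡ 177 (mod 264); 21^32 ≡ 177 (mod 264)
21^54 = 21^2 × 21^4 × 21^16 × 21^32 ≡ 177 (mod 264)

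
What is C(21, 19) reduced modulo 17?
6

Using Lucas' theorem:
Write n=21 and k=19 in base 17:
n in base 17: [1, 4]
k in base 17: [1, 2]
C(21,19) mod 17 = ∏ C(n_i, k_i) mod 17
Digit binomials (mod 17): C(1,1) = 1; C(4,2) = 6
Product: 1 × 6 = 6 ≡ 6 (mod 17)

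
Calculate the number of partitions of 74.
7089500

p(n) counts ways to write n as a sum of positive integers (order ignored).
Euler's pentagonal recurrence: p(k) = p(k-1) + p(k-2) - p(k-5) - p(k-7) + p(k-12) + p(k-15) - ... (offsets j(3j∓1)/2, signs ++--, p(0)=1, p(<0)=0).
DP table for k = 0..73: p(0)=1, p(1)=1, p(2)=2, p(3)=3, p(4)=5, p(5)=7, p(6)=11, p(7)=15, p(8)=22, p(9)=30, p(10)=42, p(11)=56, p(12)=77, p(13)=101, p(14)=135, p(15)=176, p(16)=231, p(17)=297, p(18)=385, p(19)=490, p(20)=627, p(21)=792, p(22)=1002, p(23)=1255, p(24)=1575, p(25)=1958, p(26)=2436, p(27)=3010, p(28)=3718, p(29)=4565, p(30)=5604, p(31)=6842, p(32)=8349, p(33)=10143, p(34)=12310, p(35)=14883, p(36)=17977, p(37)=21637, p(38)=26015, p(39)=31185, p(40)=37338, p(41)=44583, p(42)=53174, p(43)=63261, p(44)=75175, p(45)=89134, p(46)=105558, p(47)=124754, p(48)=147273, p(49)=173525, p(50)=204226, p(51)=239943, p(52)=281589, p(53)=329931, p(54)=386155, p(55)=451276, p(56)=526823, p(57)=614154, p(58)=715220, p(59)=831820, p(60)=966467, p(61)=1121505, p(62)=1300156, p(63)=1505499, p(64)=1741630, p(65)=2012558, p(66)=2323520, p(67)=2679689, p(68)=3087735, p(69)=3554345, p(70)=4087968, p(71)=4697205, p(72)=5392783, p(73)=6185689.
Final step: p(74) = p(73) + p(72) - p(69) - p(67) + p(62) + p(59) - p(52) - p(48) + p(39) + p(34) - p(23) - p(17) + p(4)
= 6185689 + 5392783 - 3554345 - 2679689 + 1300156 + 831820 - 281589 - 147273 + 31185 + 12310 - 1255 - 297 + 5
= 7089500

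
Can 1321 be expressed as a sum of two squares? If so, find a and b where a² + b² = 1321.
5² + 36² (a=5, b=36)

Factorization: 1321 = 1321
By Fermat: n is sum of two squares iff every prime p ≡ 3 (mod 4) appears to even power.
All primes ≡ 3 (mod 4) appear to even power.
Search a = 0, 1, 2, … for 1321 - a² a perfect square: first hit at a = 5: 1321 - 25 = 1296 = 36².
1321 = 5² + 36² = 25 + 1296 ✓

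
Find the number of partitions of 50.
204226

p(n) counts ways to write n as a sum of positive integers (order ignored).
Euler's pentagonal recurrence: p(k) = p(k-1) + p(k-2) - p(k-5) - p(k-7) + p(k-12) + p(k-15) - ... (offsets j(3j∓1)/2, signs ++--, p(0)=1, p(<0)=0).
DP table for k = 0..49: p(0)=1, p(1)=1, p(2)=2, p(3)=3, p(4)=5, p(5)=7, p(6)=11, p(7)=15, p(8)=22, p(9)=30, p(10)=42, p(11)=56, p(12)=77, p(13)=101, p(14)=135, p(15)=176, p(16)=231, p(17)=297, p(18)=385, p(19)=490, p(20)=627, p(21)=792, p(22)=1002, p(23)=1255, p(24)=1575, p(25)=1958, p(26)=2436, p(27)=3010, p(28)=3718, p(29)=4565, p(30)=5604, p(31)=6842, p(32)=8349, p(33)=10143, p(34)=12310, p(35)=14883, p(36)=17977, p(37)=21637, p(38)=26015, p(39)=31185, p(40)=37338, p(41)=44583, p(42)=53174, p(43)=63261, p(44)=75175, p(45)=89134, p(46)=105558, p(47)=124754, p(48)=147273, p(49)=173525.
Final step: p(50) = p(49) + p(48) - p(45) - p(43) + p(38) + p(35) - p(28) - p(24) + p(15) + p(10)
= 173525 + 147273 - 89134 - 63261 + 26015 + 14883 - 3718 - 1575 + 176 + 42
= 204226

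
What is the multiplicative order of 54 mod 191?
95

191 is prime, so ord(54) divides φ(191) = 190.
Divisors of 190: 1, 2, 5, 10, 19, 38, 95, 190.
Repeated squaring: 54^1 ≡ 54, 54^2 ≡ 51, 54^4 ≡ 118, 54^8 ≡ 172, 54^16 ≡ 170, 54^32 ≡ 59, 54^64 ≡ 43, 54^128 ≡ 130 (mod 191).
Test 54^d mod 191 for each divisor d in increasing order:
54^1 ≡ 54
54^2 ≡ 51
54^5 = 54^4·54^1 ≡ 69
54^10 = 54^8·54^2 ≡ 177
54^19 = 54^16·54^2·54^1 ≡ 39
54^38 = 54^32·54^4·54^2 ≡ 184
54^95 = 54^64·54^16·54^8·54^4·54^2·54^1 ≡ 1  ← first divisor giving 1
The order is 95.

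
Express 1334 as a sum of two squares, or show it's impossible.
Not possible

Factorization: 1334 = 2 × 23 × 29
By Fermat: n is sum of two squares iff every prime p ≡ 3 (mod 4) appears to even power.
Prime(s) ≡ 3 (mod 4) with odd exponent: [(23, 1)]
Therefore 1334 cannot be expressed as a² + b².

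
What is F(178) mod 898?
683

Matrix identity: Q^n = [[F_(n+1), F_n], [F_n, F_(n-1)]] with Q = [[1,1],[1,0]].
n = 178 = 10110010₂. Square-and-multiply, entries mod 898:
Q^1 = [[1,1],[1,0]]
Q^2 = (Q^1)² = [[2,1],[1,1]]
Q^5 = (Q^2)²·Q = [[8,5],[5,3]]
Q^11 = (Q^5)²·Q = [[144,89],[89,55]]
Q^22 = (Q^11)² = [[819,649],[649,170]]
Q^44 = (Q^22)² = [[892,689],[689,203]]
Q^89 = (Q^44)²·Q = [[748,613],[613,135]]
Q^178 = (Q^89)² = [[455,683],[683,670]]
F_178 mod 898 = Q^178[0][1] = 683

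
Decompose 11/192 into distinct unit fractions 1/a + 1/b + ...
1/18 + 1/576

Greedy algorithm:
11/192: ceiling(192/11) = 18, use 1/18
1/576: ceiling(576/1) = 576, use 1/576
Result: 11/192 = 1/18 + 1/576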